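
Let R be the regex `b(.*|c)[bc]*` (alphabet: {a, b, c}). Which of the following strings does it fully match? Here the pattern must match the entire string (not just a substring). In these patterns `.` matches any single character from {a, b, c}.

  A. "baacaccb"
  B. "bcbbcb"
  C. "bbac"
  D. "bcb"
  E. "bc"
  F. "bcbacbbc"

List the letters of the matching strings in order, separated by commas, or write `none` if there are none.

A → match
B → match
C → match
D → match
E → match
F → match

A, B, C, D, E, F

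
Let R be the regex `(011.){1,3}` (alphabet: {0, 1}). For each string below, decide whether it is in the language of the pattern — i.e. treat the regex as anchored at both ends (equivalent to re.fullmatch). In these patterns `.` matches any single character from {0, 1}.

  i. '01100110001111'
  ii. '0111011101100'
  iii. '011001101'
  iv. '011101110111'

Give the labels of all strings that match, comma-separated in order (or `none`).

i → no match
ii → no match
iii. '011001101' → no match
iv. '011101110111' → match

iv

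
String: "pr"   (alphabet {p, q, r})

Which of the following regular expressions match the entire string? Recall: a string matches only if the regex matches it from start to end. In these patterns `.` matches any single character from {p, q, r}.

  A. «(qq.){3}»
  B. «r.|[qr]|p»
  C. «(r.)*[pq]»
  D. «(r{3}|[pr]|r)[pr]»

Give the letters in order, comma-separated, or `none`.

D

A → no match — must start with "qq"
B → no match
C → no match
D → match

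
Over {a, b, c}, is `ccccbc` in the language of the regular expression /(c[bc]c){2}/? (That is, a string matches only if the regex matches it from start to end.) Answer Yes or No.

Yes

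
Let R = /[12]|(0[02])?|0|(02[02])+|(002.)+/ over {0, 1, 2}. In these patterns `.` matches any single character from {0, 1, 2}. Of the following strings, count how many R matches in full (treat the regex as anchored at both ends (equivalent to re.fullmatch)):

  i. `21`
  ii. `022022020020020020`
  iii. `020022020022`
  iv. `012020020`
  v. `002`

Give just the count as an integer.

2

i → no match
ii → match
iii → match
iv → no match
v → no match
Total matched: 2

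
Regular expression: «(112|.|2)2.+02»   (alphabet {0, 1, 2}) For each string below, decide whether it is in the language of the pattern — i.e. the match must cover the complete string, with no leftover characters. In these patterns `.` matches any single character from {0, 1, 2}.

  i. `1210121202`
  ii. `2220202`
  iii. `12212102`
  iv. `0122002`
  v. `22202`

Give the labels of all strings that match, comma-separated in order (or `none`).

i → match
ii → match
iii → match
iv → no match
v → match

i, ii, iii, v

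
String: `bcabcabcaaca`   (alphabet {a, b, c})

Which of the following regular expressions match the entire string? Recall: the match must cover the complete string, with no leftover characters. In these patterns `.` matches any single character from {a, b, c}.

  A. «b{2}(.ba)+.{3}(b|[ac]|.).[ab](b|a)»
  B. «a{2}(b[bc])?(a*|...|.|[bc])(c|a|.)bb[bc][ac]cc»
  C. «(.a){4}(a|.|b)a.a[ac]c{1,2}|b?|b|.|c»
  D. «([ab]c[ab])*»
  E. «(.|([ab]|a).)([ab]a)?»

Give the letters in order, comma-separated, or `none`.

D

A → no match
B → no match — must start with `a`
C → no match
D → match
E → no match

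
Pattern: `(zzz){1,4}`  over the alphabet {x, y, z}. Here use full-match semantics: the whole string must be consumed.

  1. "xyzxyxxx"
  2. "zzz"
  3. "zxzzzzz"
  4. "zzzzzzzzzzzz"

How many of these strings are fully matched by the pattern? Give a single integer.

1. "xyzxyxxx" → no match — must start with "zzz"
2. "zzz" → match
3. "zxzzzzz" → no match — must start with "zzz"
4. "zzzzzzzzzzzz" → match
Total matched: 2

2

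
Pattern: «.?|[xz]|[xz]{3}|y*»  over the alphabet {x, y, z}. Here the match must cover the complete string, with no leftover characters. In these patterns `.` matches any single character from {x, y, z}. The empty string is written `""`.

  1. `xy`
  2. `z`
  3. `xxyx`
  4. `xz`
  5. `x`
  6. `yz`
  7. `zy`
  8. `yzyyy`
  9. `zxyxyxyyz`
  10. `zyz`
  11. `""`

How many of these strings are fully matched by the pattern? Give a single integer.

1. `xy` → no match
2. `z` → match
3. `xxyx` → no match
4. `xz` → no match
5. `x` → match
6. `yz` → no match
7. `zy` → no match
8. `yzyyy` → no match
9. `zxyxyxyyz` → no match
10. `zyz` → no match
11. `""` → match
Total matched: 3

3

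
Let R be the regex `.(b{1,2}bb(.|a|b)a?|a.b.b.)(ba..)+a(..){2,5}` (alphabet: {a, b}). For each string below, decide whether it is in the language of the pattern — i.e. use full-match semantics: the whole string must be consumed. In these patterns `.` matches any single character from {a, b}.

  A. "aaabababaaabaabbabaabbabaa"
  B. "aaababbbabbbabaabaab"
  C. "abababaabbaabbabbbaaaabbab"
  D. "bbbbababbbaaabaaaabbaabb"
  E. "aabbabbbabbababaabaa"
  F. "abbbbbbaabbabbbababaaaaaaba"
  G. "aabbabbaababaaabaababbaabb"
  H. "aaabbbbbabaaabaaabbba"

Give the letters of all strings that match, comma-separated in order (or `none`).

A → match
B → match
C → no match
D → match
E → match
F → match
G → no match
H → no match

A, B, D, E, F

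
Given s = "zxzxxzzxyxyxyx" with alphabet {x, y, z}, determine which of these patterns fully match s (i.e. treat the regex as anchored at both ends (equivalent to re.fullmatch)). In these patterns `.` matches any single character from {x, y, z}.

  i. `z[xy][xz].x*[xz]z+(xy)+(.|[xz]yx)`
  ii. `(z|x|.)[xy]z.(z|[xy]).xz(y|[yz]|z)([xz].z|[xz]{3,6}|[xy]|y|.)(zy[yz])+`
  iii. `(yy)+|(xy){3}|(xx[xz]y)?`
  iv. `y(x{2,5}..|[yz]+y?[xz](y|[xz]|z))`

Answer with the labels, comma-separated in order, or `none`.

i

i → match
ii → no match
iii → no match
iv → no match — must start with "y"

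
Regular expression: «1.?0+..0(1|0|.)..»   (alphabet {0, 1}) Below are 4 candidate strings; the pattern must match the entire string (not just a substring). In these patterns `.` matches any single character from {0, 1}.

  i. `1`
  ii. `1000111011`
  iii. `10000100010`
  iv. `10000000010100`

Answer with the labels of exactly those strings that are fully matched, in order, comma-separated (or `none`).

iii, iv

i → no match
ii → no match
iii → match
iv → match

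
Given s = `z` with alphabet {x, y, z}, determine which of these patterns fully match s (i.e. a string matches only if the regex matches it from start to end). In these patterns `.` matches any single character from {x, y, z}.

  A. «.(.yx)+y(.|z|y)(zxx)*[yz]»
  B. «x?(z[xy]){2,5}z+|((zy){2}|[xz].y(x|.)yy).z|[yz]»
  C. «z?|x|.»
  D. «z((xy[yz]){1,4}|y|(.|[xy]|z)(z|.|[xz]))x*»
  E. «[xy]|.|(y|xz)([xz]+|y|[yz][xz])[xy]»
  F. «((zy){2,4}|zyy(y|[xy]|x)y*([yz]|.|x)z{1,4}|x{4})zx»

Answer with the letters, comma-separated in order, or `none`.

B, C, E

A → no match
B → match
C → match
D → no match
E → match
F → no match — must end with `zx`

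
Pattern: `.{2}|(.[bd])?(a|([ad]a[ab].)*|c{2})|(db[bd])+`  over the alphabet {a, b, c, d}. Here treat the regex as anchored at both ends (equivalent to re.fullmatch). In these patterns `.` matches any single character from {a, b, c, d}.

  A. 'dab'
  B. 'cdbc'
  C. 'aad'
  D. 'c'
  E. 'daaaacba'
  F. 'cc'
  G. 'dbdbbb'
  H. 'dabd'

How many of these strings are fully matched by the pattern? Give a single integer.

A. 'dab' → no match
B. 'cdbc' → no match
C. 'aad' → no match
D. 'c' → no match
E. 'daaaacba' → no match
F. 'cc' → match
G. 'dbdbbb' → no match
H. 'dabd' → match
Total matched: 2

2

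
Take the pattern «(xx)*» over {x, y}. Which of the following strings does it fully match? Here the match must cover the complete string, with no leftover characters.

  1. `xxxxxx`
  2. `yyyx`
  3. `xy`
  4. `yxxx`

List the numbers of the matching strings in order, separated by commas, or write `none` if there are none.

1

1 → match
2 → no match
3 → no match
4 → no match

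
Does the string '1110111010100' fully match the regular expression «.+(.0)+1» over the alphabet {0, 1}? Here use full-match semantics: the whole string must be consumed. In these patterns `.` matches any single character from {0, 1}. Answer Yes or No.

Every match must end with '01', but '1110111010100' does not.

No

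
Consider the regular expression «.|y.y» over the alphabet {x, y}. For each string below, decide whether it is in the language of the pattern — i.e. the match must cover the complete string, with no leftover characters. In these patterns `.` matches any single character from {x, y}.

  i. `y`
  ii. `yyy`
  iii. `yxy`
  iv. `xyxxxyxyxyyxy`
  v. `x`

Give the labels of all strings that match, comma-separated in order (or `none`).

i. `y` → match
ii. `yyy` → match
iii. `yxy` → match
iv → no match
v. `x` → match

i, ii, iii, v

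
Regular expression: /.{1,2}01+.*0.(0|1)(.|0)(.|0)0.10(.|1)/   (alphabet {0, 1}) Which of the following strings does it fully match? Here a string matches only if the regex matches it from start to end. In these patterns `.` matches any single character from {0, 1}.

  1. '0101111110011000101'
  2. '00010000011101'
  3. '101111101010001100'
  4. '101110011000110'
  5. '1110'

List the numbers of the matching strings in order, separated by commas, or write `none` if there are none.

1

1 → match
2 → no match
3 → no match
4 → no match
5 → no match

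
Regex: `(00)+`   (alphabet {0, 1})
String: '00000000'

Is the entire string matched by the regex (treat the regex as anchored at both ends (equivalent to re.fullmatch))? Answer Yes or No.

Yes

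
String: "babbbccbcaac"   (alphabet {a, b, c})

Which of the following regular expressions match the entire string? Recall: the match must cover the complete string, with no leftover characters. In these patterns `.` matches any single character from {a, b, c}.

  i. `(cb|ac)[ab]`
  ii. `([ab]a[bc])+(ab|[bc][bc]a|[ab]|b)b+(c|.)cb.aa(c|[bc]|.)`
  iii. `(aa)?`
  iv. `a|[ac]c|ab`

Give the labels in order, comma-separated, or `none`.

ii

i → no match
ii → match
iii → no match
iv → no match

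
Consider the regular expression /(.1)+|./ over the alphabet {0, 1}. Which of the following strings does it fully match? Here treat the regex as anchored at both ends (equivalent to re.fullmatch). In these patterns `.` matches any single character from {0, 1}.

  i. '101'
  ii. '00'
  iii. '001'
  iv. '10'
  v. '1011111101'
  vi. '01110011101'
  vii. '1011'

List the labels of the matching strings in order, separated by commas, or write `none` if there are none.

none

i → no match
ii → no match
iii → no match
iv → no match
v → no match
vi → no match
vii → no match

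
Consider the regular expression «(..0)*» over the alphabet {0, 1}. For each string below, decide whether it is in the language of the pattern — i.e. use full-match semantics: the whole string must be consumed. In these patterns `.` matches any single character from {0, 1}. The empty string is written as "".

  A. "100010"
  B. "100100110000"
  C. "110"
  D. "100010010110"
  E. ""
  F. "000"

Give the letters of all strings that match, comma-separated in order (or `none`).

A, B, C, D, E, F

A → match
B → match
C → match
D → match
E → match
F → match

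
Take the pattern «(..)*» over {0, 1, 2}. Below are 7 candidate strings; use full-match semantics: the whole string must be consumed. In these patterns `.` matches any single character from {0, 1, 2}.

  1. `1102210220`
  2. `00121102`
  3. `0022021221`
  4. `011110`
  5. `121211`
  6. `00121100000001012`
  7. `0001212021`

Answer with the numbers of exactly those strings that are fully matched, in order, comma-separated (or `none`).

1 → match
2 → match
3 → match
4 → match
5 → match
6 → no match
7 → match

1, 2, 3, 4, 5, 7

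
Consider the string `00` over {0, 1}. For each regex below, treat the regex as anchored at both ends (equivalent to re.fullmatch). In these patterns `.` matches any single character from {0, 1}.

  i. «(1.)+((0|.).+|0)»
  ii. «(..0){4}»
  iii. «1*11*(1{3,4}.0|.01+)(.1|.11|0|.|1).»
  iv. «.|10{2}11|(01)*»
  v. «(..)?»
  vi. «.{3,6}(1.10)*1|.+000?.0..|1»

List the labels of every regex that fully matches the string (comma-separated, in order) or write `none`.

i → no match — must start with `1`
ii → no match
iii → no match
iv → no match
v → match
vi → no match

v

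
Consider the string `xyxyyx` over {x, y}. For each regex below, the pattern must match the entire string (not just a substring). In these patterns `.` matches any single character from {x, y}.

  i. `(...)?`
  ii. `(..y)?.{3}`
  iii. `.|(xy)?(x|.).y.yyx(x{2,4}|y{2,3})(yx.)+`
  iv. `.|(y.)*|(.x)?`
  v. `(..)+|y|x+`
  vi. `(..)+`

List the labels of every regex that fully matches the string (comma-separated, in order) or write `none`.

i → no match
ii → no match
iii → no match
iv → no match
v → match
vi → match

v, vi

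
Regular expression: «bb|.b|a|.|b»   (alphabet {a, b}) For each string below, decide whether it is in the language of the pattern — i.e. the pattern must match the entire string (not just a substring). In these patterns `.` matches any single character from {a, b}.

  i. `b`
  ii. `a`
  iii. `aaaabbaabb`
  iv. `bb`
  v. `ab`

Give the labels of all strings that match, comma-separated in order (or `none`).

i → match
ii → match
iii → no match
iv → match
v → match

i, ii, iv, v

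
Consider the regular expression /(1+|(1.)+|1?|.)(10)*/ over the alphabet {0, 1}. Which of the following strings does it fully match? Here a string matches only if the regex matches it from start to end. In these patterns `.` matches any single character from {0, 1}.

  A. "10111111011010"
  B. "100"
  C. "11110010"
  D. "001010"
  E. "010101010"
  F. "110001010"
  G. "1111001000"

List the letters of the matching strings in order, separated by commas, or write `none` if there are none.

E

A → no match
B → no match
C → no match
D → no match
E → match
F → no match
G → no match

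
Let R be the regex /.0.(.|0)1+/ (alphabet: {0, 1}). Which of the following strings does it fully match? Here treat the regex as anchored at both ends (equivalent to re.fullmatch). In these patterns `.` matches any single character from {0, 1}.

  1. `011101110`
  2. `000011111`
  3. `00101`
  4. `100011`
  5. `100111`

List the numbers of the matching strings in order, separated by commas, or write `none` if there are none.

1 → no match — must end with `1`
2 → match
3 → match
4 → match
5 → match

2, 3, 4, 5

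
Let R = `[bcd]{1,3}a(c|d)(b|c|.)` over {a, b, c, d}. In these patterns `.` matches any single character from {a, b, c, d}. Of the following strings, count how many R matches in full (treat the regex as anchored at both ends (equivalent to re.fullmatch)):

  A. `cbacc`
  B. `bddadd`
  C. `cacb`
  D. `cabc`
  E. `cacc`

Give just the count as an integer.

A. `cbacc` → match
B. `bddadd` → match
C. `cacb` → match
D. `cabc` → no match
E. `cacc` → match
Total matched: 4

4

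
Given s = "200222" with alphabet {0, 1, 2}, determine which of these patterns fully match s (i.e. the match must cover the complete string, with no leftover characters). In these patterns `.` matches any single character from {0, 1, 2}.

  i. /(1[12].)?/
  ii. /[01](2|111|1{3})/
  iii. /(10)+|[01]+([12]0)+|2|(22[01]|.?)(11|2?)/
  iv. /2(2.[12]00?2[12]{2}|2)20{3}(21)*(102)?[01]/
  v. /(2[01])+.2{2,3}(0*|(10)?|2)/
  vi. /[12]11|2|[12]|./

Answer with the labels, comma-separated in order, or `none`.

v

i → no match
ii → no match
iii → no match
iv → no match — must start with "22"
v → match
vi → no match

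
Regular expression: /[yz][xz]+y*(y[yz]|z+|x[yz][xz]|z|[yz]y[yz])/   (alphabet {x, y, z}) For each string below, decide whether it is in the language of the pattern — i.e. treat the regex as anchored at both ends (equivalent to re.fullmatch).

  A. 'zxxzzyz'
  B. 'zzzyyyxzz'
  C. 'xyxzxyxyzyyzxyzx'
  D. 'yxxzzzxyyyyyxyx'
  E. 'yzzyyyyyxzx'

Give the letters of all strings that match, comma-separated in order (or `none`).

A. 'zxxzzyz' → match
B. 'zzzyyyxzz' → match
C → no match
D → match
E. 'yzzyyyyyxzx' → match

A, B, D, E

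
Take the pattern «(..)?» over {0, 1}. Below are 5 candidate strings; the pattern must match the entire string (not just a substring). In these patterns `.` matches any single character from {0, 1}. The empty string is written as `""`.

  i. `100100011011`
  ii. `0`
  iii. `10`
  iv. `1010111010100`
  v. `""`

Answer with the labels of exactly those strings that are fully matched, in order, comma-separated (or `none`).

i → no match
ii → no match
iii → match
iv → no match
v → match

iii, v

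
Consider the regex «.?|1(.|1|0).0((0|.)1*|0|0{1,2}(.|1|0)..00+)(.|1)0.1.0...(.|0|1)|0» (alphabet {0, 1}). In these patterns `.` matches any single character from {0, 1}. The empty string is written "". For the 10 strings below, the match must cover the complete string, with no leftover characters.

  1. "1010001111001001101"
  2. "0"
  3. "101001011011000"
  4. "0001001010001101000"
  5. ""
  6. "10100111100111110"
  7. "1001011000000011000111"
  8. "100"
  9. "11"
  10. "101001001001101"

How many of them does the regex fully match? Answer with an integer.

3

1 → no match
2. "0" → match
3 → no match
4 → no match
5. "" → match
6 → no match
7 → no match
8. "100" → no match
9. "11" → no match
10 → match
Total matched: 3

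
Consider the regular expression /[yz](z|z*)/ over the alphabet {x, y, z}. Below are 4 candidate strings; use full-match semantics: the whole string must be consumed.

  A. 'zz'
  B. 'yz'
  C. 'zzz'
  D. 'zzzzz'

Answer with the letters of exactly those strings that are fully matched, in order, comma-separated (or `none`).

A → match
B → match
C → match
D → match

A, B, C, D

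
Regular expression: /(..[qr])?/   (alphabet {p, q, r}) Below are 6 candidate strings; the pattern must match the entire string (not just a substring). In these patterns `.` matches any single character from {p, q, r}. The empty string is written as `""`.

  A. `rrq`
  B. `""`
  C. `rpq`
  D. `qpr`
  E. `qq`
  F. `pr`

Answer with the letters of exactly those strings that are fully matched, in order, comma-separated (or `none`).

A → match
B → match
C → match
D → match
E → no match
F → no match

A, B, C, D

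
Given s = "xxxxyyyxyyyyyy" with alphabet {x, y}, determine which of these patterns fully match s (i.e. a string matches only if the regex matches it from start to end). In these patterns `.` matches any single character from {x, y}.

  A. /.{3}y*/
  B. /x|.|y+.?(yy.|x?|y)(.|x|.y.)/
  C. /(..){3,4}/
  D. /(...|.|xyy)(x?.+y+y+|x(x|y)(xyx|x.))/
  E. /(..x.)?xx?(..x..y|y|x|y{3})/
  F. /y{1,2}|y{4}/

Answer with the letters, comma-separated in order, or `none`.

A → no match
B → no match
C → no match
D → match
E → no match
F → no match — must start with "y"

D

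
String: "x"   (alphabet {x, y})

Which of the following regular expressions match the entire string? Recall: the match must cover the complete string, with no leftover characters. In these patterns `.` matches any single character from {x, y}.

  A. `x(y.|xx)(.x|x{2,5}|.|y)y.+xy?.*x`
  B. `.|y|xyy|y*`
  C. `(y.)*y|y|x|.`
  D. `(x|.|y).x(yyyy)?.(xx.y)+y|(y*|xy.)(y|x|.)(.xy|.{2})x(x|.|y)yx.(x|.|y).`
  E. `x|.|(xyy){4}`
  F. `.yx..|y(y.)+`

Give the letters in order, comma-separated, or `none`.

A → no match
B → match
C → match
D → no match
E → match
F → no match

B, C, E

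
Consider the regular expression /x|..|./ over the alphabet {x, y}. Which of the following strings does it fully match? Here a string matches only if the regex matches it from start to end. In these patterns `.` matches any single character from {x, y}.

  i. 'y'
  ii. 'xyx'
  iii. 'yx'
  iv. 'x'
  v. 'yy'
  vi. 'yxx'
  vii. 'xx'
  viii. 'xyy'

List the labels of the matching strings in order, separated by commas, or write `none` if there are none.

i, iii, iv, v, vii

i → match
ii → no match
iii → match
iv → match
v → match
vi → no match
vii → match
viii → no match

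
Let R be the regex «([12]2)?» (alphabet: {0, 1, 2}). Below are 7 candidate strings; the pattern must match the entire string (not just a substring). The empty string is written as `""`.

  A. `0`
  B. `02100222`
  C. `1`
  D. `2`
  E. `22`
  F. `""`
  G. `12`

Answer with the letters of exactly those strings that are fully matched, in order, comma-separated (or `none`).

E, F, G

A → no match
B → no match
C → no match
D → no match
E → match
F → match
G → match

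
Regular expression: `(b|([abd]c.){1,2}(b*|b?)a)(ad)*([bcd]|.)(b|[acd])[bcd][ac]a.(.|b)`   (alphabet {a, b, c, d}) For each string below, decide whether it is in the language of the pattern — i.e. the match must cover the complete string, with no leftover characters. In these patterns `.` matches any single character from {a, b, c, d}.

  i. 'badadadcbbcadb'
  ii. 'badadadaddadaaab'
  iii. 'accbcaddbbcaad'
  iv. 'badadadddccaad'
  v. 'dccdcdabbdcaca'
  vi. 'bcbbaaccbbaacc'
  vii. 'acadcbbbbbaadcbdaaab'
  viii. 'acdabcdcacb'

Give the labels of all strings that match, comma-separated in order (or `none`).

i → match
ii → match
iii → no match
iv → match
v → match
vi → no match
vii → match
viii → match

i, ii, iv, v, vii, viii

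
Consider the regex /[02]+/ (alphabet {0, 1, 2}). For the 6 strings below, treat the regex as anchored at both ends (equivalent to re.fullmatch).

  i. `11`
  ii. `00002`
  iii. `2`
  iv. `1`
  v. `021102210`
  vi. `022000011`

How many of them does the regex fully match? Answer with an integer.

2

i → no match
ii → match
iii → match
iv → no match
v → no match
vi → no match
Total matched: 2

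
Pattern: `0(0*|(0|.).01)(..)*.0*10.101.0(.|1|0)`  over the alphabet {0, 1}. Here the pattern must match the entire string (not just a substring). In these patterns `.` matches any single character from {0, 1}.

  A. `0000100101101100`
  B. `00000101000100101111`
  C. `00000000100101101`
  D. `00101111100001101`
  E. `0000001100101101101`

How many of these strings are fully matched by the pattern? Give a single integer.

3

A → match
B → no match
C → match
D → no match
E → match
Total matched: 3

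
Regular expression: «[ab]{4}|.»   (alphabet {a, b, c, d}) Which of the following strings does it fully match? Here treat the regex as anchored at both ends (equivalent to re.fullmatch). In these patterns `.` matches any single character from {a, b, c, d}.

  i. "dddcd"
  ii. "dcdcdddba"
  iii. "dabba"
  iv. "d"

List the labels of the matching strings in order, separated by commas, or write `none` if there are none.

iv

i → no match
ii → no match
iii → no match
iv → match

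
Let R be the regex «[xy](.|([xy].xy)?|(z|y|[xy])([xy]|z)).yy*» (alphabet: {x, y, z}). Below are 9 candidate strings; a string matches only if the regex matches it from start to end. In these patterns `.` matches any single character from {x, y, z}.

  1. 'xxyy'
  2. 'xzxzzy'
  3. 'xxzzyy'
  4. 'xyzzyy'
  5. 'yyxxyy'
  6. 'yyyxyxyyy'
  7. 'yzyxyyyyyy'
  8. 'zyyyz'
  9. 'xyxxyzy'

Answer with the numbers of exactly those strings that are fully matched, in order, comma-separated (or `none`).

1, 3, 4, 5, 6, 7, 9

1 → match
2 → no match
3 → match
4 → match
5 → match
6 → match
7 → match
8 → no match
9 → match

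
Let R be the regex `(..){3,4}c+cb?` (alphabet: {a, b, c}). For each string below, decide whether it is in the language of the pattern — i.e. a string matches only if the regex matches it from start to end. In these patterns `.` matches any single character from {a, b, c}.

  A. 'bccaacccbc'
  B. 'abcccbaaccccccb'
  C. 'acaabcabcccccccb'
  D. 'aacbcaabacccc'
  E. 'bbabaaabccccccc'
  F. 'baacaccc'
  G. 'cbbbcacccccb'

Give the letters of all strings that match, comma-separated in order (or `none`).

B, C, E, F, G

A → no match
B → match
C → match
D → no match
E → match
F → match
G → match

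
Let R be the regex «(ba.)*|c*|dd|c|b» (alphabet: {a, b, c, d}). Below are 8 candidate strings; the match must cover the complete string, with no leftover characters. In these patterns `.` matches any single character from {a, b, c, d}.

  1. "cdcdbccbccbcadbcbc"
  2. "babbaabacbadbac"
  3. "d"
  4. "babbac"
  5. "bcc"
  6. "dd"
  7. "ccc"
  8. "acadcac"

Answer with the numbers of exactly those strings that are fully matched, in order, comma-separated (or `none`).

1 → no match
2 → match
3 → no match
4 → match
5 → no match
6 → match
7 → match
8 → no match

2, 4, 6, 7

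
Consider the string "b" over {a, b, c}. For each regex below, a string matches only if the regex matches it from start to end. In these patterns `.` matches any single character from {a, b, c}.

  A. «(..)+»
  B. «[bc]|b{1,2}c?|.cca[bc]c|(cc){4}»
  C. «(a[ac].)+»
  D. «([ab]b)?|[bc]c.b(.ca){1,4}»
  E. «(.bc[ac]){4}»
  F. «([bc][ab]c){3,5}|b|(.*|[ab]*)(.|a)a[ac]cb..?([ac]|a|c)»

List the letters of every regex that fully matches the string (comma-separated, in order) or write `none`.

A → no match
B → match
C → no match — must start with "a"
D → no match
E → no match
F → match

B, F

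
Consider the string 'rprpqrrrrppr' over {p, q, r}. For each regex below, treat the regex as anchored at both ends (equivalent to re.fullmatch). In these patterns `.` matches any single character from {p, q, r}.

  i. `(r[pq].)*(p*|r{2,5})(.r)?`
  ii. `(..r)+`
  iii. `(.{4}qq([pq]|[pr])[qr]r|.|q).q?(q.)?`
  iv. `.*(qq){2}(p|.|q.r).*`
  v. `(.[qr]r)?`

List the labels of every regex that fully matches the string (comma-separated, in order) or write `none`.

i → no match
ii → match
iii → no match
iv → no match
v → no match

ii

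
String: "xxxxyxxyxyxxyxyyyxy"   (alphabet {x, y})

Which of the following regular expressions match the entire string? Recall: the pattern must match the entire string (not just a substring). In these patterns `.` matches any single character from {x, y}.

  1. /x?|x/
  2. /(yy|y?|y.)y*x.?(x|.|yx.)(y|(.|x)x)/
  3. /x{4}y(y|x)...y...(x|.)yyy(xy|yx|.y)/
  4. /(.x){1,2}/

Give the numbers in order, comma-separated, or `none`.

1 → no match
2 → no match
3 → match
4 → no match — must end with "x"

3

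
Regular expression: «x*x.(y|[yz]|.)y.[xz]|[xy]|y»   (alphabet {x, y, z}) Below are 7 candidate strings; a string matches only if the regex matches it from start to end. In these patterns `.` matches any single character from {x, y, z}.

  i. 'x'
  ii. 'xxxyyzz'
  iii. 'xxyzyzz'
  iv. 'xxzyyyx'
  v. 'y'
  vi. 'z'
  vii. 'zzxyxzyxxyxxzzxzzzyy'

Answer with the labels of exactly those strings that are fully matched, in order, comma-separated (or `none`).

i, ii, iii, iv, v

i. 'x' → match
ii. 'xxxyyzz' → match
iii. 'xxyzyzz' → match
iv. 'xxzyyyx' → match
v. 'y' → match
vi. 'z' → no match
vii → no match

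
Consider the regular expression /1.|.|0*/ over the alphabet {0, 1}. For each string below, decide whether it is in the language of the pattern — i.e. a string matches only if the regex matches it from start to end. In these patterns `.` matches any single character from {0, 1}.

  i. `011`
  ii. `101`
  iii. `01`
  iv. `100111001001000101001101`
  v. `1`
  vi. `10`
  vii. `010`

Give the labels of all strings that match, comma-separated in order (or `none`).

i → no match
ii → no match
iii → no match
iv → no match
v → match
vi → match
vii → no match

v, vi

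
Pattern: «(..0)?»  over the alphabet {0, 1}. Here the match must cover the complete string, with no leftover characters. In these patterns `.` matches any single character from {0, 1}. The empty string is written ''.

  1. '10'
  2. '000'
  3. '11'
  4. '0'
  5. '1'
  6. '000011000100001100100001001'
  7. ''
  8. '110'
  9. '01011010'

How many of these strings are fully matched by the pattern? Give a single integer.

1 → no match
2 → match
3 → no match
4 → no match
5 → no match
6 → no match
7 → match
8 → match
9 → no match
Total matched: 3

3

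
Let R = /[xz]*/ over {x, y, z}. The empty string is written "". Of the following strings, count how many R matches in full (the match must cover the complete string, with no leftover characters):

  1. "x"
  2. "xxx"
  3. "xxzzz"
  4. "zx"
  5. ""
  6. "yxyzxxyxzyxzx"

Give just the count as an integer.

5

1 → match
2 → match
3 → match
4 → match
5 → match
6 → no match
Total matched: 5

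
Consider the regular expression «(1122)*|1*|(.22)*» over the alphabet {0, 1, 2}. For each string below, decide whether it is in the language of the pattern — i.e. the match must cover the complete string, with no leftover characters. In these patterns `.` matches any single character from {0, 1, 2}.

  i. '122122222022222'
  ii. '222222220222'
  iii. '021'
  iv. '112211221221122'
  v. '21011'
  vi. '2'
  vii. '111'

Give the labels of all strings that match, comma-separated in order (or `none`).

i, vii

i → match
ii → no match
iii → no match
iv → no match
v → no match
vi → no match
vii → match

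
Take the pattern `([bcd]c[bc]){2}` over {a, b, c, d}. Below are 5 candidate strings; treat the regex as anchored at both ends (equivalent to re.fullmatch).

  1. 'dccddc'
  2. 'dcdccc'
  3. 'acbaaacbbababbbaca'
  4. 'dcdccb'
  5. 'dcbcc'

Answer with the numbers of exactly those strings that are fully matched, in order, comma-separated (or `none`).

none

1 → no match
2 → no match
3 → no match
4 → no match
5 → no match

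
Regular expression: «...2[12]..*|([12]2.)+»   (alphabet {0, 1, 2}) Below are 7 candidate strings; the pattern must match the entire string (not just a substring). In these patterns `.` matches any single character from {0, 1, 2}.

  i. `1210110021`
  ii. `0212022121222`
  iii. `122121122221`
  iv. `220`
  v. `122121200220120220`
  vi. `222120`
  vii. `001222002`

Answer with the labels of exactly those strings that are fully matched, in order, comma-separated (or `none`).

iii, iv, vi, vii

i → no match
ii → no match
iii → match
iv → match
v → no match
vi → match
vii → match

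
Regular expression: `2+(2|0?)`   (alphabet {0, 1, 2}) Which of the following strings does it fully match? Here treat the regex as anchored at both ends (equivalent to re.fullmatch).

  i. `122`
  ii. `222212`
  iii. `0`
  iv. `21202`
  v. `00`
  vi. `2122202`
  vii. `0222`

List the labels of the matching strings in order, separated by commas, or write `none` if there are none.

i. `122` → no match — must start with `2`
ii. `222212` → no match
iii. `0` → no match — must start with `2`
iv. `21202` → no match
v. `00` → no match — must start with `2`
vi. `2122202` → no match
vii. `0222` → no match — must start with `2`

none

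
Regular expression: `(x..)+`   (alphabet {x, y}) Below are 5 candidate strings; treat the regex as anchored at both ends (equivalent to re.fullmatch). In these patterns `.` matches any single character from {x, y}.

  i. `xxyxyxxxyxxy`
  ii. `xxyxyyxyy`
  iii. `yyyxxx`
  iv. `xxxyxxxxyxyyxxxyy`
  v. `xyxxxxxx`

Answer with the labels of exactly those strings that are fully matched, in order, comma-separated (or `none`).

i → match
ii → match
iii → no match — must start with `x`
iv → no match
v → no match

i, ii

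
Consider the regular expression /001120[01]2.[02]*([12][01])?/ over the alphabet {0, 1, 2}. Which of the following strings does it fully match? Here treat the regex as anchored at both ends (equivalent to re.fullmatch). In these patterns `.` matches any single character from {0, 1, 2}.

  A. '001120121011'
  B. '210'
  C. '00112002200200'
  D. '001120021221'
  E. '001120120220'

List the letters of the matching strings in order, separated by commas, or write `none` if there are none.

A → match
B → no match — must start with '001120'
C → match
D → match
E → match

A, C, D, E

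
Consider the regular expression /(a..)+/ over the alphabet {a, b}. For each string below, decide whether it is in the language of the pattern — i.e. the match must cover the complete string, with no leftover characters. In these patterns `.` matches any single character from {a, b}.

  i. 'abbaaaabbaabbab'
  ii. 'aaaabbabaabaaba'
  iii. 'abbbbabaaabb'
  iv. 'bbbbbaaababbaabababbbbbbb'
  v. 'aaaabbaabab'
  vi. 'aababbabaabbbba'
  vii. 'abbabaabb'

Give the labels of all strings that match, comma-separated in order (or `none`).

i → no match
ii → match
iii → no match
iv → no match — must start with 'a'
v → no match
vi → no match
vii → match

ii, vii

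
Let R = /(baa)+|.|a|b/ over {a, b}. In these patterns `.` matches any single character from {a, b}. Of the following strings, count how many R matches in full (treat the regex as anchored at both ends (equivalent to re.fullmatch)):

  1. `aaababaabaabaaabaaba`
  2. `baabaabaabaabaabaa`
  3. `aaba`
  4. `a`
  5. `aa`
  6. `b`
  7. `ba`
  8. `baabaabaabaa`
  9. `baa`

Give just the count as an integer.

1 → no match
2 → match
3 → no match
4 → match
5 → no match
6 → match
7 → no match
8 → match
9 → match
Total matched: 5

5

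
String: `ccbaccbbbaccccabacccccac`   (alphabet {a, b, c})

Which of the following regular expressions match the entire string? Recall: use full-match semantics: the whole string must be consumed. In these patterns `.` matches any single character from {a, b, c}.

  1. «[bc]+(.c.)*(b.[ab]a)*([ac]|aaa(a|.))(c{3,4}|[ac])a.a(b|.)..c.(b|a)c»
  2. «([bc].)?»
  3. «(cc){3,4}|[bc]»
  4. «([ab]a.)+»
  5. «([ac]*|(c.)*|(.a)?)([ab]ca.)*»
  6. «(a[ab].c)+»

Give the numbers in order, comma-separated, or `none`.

1

1 → match
2 → no match
3 → no match
4 → no match
5 → no match
6 → no match — must start with `a`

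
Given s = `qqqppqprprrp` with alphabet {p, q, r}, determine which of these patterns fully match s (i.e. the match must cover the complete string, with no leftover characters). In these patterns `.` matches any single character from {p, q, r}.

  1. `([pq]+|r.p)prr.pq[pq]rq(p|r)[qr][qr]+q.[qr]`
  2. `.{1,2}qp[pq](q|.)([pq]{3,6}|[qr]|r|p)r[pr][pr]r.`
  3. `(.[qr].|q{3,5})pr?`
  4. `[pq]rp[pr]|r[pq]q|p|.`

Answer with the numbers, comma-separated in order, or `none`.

2

1 → no match
2 → match
3 → no match
4 → no match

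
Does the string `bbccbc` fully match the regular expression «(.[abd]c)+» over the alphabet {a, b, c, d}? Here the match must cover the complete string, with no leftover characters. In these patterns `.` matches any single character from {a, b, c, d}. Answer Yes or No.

Yes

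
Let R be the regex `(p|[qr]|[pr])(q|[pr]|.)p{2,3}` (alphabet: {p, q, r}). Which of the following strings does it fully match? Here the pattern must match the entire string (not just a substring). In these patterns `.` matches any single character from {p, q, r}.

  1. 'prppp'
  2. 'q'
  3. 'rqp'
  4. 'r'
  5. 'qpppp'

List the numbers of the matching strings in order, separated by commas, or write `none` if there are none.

1 → match
2 → no match — must end with 'p'
3 → no match
4 → no match — must end with 'p'
5 → match

1, 5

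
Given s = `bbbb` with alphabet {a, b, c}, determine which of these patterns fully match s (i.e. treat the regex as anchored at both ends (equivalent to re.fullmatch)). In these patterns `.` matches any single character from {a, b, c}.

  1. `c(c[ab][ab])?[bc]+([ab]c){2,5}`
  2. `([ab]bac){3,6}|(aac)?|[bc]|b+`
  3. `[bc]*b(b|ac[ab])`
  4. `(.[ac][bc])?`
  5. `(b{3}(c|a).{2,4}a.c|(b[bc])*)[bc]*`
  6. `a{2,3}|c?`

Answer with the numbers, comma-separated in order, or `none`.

1 → no match — must start with `c`
2 → match
3 → match
4 → no match
5 → match
6 → no match

2, 3, 5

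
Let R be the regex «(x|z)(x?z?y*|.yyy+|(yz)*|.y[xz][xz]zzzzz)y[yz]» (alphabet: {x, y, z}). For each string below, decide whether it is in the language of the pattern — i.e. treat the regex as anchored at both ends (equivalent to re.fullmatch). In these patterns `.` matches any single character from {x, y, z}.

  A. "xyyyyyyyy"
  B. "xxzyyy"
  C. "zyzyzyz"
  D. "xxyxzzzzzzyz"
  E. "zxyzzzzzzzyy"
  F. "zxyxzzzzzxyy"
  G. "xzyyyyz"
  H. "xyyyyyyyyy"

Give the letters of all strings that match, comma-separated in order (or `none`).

A → match
B → match
C → match
D → match
E → match
F → no match
G → match
H → match

A, B, C, D, E, G, H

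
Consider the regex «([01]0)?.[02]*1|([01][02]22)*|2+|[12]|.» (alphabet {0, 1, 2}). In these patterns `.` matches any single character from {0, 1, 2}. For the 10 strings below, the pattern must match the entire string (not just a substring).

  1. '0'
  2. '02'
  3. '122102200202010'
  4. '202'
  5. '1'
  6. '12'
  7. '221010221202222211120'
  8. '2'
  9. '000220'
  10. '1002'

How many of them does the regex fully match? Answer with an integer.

1 → match
2 → no match
3 → no match
4 → no match
5 → match
6 → no match
7 → no match
8 → match
9 → no match
10 → no match
Total matched: 3

3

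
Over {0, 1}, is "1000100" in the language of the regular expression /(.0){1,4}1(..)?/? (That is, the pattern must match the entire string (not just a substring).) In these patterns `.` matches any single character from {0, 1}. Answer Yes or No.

Yes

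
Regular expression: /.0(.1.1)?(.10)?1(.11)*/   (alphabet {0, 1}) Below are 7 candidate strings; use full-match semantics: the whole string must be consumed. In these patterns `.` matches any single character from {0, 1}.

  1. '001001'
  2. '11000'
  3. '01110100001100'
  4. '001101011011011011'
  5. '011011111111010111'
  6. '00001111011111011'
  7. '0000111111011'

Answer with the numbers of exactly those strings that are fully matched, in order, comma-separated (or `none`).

1 → no match
2 → no match
3 → no match
4 → match
5 → no match
6 → no match
7 → no match

4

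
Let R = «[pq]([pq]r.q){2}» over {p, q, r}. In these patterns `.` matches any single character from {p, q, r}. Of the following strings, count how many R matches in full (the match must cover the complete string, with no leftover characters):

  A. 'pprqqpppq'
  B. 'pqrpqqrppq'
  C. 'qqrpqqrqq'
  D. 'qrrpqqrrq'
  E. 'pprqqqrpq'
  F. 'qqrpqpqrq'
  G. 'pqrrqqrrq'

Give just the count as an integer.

3

A. 'pprqqpppq' → no match
B. 'pqrpqqrppq' → no match
C. 'qqrpqqrqq' → match
D. 'qrrpqqrrq' → no match
E. 'pprqqqrpq' → match
F. 'qqrpqpqrq' → no match
G. 'pqrrqqrrq' → match
Total matched: 3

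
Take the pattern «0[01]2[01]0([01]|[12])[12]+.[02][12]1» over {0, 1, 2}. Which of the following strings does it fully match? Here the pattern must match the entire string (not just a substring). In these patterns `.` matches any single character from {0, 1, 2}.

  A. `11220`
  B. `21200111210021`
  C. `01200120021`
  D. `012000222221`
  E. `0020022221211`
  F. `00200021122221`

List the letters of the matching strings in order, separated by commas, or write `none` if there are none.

A. `11220` → no match — must start with `0`
B → no match — must start with `0`
C. `01200120021` → match
D. `012000222221` → match
E → match
F → match

C, D, E, F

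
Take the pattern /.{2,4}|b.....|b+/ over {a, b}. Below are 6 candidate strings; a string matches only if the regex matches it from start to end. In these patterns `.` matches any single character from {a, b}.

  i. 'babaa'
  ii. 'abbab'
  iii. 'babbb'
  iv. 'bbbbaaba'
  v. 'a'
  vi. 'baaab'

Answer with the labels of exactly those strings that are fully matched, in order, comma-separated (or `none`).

none

i. 'babaa' → no match
ii. 'abbab' → no match
iii. 'babbb' → no match
iv. 'bbbbaaba' → no match
v. 'a' → no match
vi. 'baaab' → no match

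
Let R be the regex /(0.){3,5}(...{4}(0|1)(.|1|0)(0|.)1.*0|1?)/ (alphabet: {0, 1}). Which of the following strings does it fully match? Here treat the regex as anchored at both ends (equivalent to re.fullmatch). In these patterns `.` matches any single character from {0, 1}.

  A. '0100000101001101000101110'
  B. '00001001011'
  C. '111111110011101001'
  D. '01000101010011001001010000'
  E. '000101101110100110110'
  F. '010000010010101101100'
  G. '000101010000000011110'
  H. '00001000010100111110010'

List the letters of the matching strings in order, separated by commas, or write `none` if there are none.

A, D, E, F, G

A → match
B → no match
C → no match — must start with '0'
D → match
E → match
F → match
G → match
H → no match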